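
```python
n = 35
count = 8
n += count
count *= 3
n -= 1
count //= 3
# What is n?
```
Trace:
  n=35
  n=35, count=8
  n=43, count=8
  n=43, count=24
  n=42, count=24
  n=42, count=8

Final answer: 42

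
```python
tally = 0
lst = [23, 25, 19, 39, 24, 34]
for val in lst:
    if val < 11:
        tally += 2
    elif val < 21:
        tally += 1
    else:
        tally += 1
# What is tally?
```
Trace:
  tally=0
  tally=1, val=23
  tally=2, val=25
  tally=3, val=19
  tally=4, val=39
  tally=5, val=24
  tally=6, val=34

Final answer: 6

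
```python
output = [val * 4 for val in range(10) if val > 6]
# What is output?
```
Trace:
  val=0
  val=1
  val=2
  val=3
  val=4
  val=5
  val=6
  val=7
  val=8
  val=9
  output=[28, 32, 36]

Final answer: [28, 32, 36]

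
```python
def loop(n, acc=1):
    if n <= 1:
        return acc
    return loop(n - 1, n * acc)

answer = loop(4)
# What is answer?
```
Call trace:
loop(n=4, acc=1)
  loop(n=3, acc=4)
    loop(n=2, acc=12)
      loop(n=1, acc=24)
      -> return 24
    -> return 24
  -> return 24
-> return 24

Final answer: 24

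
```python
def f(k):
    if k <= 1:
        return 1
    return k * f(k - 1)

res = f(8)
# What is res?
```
Call trace:
f(k=8)
  f(k=7)
    f(k=6)
      f(k=5)
        f(k=4)
          f(k=3)
            f(k=2)
              f(k=1)
              -> return 1
            -> return 2
          -> return 6
        -> return 24
      -> return 120
    -> return 720
  -> return 5040
-> return 40320

Final answer: 40320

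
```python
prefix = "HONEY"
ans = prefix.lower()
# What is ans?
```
Trace:
  prefix='HONEY'
  prefix='HONEY', ans='honey'

Final answer: 'honey'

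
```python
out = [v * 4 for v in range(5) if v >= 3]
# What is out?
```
Trace:
  v=0
  v=1
  v=2
  v=3
  v=4
  out=[12, 16]

Final answer: [12, 16]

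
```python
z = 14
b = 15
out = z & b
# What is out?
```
Trace:
  z=14
  z=14, b=15
  z=14, b=15, out=14

Final answer: 14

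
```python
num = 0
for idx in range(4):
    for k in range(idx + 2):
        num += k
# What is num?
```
Trace:
  num=0
  num=0, idx=0, k=0
  num=1, idx=0, k=1
  num=1, idx=1, k=0
  num=2, idx=1, k=1
  num=4, idx=1, k=2
  num=4, idx=2, k=0
  num=5, idx=2, k=1
  num=7, idx=2, k=2
  num=10, idx=2, k=3
  num=10, idx=3, k=0
  num=11, idx=3, k=1
  num=13, idx=3, k=2
  num=16, idx=3, k=3
  num=20, idx=3, k=4

Final answer: 20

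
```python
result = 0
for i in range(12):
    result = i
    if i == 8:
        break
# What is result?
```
Trace:
  result=0
  result=0, i=0
  result=1, i=1
  result=2, i=2
  result=3, i=3
  result=4, i=4
  result=5, i=5
  result=6, i=6
  result=7, i=7
  result=8, i=8

Final answer: 8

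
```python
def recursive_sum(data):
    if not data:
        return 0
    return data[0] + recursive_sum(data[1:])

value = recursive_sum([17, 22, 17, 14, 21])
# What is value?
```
Call trace:
recursive_sum(data=[17, 22, 17, 14, 21])
  recursive_sum(data=[22, 17, 14, 21])
    recursive_sum(data=[17, 14, 21])
      recursive_sum(data=[14, 21])
        recursive_sum(data=[21])
          recursive_sum(data=[])
          -> return 0
        -> return 21
      -> return 35
    -> return 52
  -> return 74
-> return 91

Final answer: 91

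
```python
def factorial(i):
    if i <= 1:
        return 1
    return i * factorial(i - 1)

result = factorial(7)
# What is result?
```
Call trace:
factorial(i=7)
  factorial(i=6)
    factorial(i=5)
      factorial(i=4)
        factorial(i=3)
          factorial(i=2)
            factorial(i=1)
            -> return 1
          -> return 2
        -> return 6
      -> return 24
    -> return 120
  -> return 720
-> return 5040

Final answer: 5040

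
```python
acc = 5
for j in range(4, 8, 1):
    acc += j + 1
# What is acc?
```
Trace:
  acc=5
  acc=10, j=4
  acc=16, j=5
  acc=23, j=6
  acc=31, j=7

Final answer: 31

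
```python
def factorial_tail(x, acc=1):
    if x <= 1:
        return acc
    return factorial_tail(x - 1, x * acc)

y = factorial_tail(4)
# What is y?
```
Call trace:
factorial_tail(x=4, acc=1)
  factorial_tail(x=3, acc=4)
    factorial_tail(x=2, acc=12)
      factorial_tail(x=1, acc=24)
      -> return 24
    -> return 24
  -> return 24
-> return 24

Final answer: 24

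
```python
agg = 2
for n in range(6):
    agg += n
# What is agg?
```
Trace:
  agg=2
  agg=2, n=0
  agg=3, n=1
  agg=5, n=2
  agg=8, n=3
  agg=12, n=4
  agg=17, n=5

Final answer: 17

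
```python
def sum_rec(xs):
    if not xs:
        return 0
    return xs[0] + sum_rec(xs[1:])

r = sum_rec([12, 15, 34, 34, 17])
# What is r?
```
Call trace:
sum_rec(xs=[12, 15, 34, 34, 17])
  sum_rec(xs=[15, 34, 34, 17])
    sum_rec(xs=[34, 34, 17])
      sum_rec(xs=[34, 17])
        sum_rec(xs=[17])
          sum_rec(xs=[])
          -> return 0
        -> return 17
      -> return 51
    -> return 85
  -> return 100
-> return 112

Final answer: 112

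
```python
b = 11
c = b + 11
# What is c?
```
Trace:
  b=11
  b=11, c=22

Final answer: 22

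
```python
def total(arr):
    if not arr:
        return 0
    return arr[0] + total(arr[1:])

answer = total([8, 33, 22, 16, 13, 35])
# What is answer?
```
Call trace:
total(arr=[8, 33, 22, 16, 13, 35])
  total(arr=[33, 22, 16, 13, 35])
    total(arr=[22, 16, 13, 35])
      total(arr=[16, 13, 35])
        total(arr=[13, 35])
          total(arr=[35])
            total(arr=[])
            -> return 0
          -> return 35
        -> return 48
      -> return 64
    -> return 86
  -> return 119
-> return 127

Final answer: 127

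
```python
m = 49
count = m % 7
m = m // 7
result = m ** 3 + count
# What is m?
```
Trace:
  m=49
  m=49, count=0
  m=7, count=0
  m=7, count=0, result=343

Final answer: 7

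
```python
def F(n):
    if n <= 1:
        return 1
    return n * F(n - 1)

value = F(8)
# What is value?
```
Call trace:
F(n=8)
  F(n=7)
    F(n=6)
      F(n=5)
        F(n=4)
          F(n=3)
            F(n=2)
              F(n=1)
              -> return 1
            -> return 2
          -> return 6
        -> return 24
      -> return 120
    -> return 720
  -> return 5040
-> return 40320

Final answer: 40320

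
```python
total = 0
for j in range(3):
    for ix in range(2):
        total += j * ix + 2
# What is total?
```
Trace:
  total=0
  total=2, j=0, ix=0
  total=4, j=0, ix=1
  total=6, j=1, ix=0
  total=9, j=1, ix=1
  total=11, j=2, ix=0
  total=15, j=2, ix=1

Final answer: 15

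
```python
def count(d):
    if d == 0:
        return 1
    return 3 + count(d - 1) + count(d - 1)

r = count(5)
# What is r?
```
Call trace (a repeated sub-call is expanded the first time; later identical calls just restate its return value):
count(d=5)
  count(d=4)
    count(d=3)
      count(d=2)
        count(d=1)
          count(d=0)
          -> return 1
          count(d=0)
          -> return 1
        -> return 5
        count(d=1) -> return 5  (same call as traced above)
      -> return 13
      count(d=2) -> return 13  (same call as traced above)
    -> return 29
    count(d=3) -> return 29  (same call as traced above)
  -> return 61
  count(d=4) -> return 61  (same call as traced above)
-> return 125

Final answer: 125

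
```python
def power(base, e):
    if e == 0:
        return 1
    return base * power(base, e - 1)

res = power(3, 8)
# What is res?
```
Call trace:
power(base=3, e=8)
  power(base=3, e=7)
    power(base=3, e=6)
      power(base=3, e=5)
        power(base=3, e=4)
          power(base=3, e=3)
            power(base=3, e=2)
              power(base=3, e=1)
                power(base=3, e=0)
                -> return 1
              -> return 3
            -> return 9
          -> return 27
        -> return 81
      -> return 243
    -> return 729
  -> return 2187
-> return 6561

Final answer: 6561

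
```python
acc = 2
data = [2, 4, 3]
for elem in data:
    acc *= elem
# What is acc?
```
Trace:
  acc=2
  acc=4, elem=2
  acc=16, elem=4
  acc=48, elem=3

Final answer: 48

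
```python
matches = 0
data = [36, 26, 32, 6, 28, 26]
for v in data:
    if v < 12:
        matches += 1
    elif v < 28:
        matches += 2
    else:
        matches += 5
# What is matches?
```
Trace:
  matches=0
  matches=5, v=36
  matches=7, v=26
  matches=12, v=32
  matches=13, v=6
  matches=18, v=28
  matches=20, v=26

Final answer: 20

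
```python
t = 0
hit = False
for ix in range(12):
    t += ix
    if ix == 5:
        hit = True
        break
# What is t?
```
Trace:
  t=0
  t=0, hit=False
  t=0, hit=False, ix=0
  t=1, hit=False, ix=1
  t=3, hit=False, ix=2
  t=6, hit=False, ix=3
  t=10, hit=False, ix=4
  t=15, hit=True, ix=5

Final answer: 15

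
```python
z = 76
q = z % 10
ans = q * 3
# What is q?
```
Trace:
  z=76
  z=76, q=6
  z=76, q=6, ans=18

Final answer: 6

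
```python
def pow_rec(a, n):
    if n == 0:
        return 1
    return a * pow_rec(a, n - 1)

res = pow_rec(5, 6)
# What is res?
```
Call trace:
pow_rec(a=5, n=6)
  pow_rec(a=5, n=5)
    pow_rec(a=5, n=4)
      pow_rec(a=5, n=3)
        pow_rec(a=5, n=2)
          pow_rec(a=5, n=1)
            pow_rec(a=5, n=0)
            -> return 1
          -> return 5
        -> return 25
      -> return 125
    -> return 625
  -> return 3125
-> return 15625

Final answer: 15625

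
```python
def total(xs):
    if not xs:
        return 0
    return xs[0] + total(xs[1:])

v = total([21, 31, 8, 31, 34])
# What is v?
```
Call trace:
total(xs=[21, 31, 8, 31, 34])
  total(xs=[31, 8, 31, 34])
    total(xs=[8, 31, 34])
      total(xs=[31, 34])
        total(xs=[34])
          total(xs=[])
          -> return 0
        -> return 34
      -> return 65
    -> return 73
  -> return 104
-> return 125

Final answer: 125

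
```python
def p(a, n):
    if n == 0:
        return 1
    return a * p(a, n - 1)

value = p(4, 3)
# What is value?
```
Call trace:
p(a=4, n=3)
  p(a=4, n=2)
    p(a=4, n=1)
      p(a=4, n=0)
      -> return 1
    -> return 4
  -> return 16
-> return 64

Final answer: 64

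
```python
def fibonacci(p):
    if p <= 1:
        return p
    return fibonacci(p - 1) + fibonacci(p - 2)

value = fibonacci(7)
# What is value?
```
Call trace (a repeated sub-call is expanded the first time; later identical calls just restate its return value):
fibonacci(p=7)
  fibonacci(p=6)
    fibonacci(p=5)
      fibonacci(p=4)
        fibonacci(p=3)
          fibonacci(p=2)
            fibonacci(p=1)
            -> return 1
            fibonacci(p=0)
            -> return 0
          -> return 1
          fibonacci(p=1)
          -> return 1
        -> return 2
        fibonacci(p=2) -> return 1  (same call as traced above)
      -> return 3
      fibonacci(p=3) -> return 2  (same call as traced above)
    -> return 5
    fibonacci(p=4) -> return 3  (same call as traced above)
  -> return 8
  fibonacci(p=5) -> return 5  (same call as traced above)
-> return 13

Final answer: 13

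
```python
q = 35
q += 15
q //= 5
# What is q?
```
Trace:
  q=35
  q=50
  q=10

Final answer: 10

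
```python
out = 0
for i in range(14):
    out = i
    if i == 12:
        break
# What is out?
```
Trace:
  out=0
  out=0, i=0
  out=1, i=1
  out=2, i=2
  out=3, i=3
  out=4, i=4
  out=5, i=5
  out=6, i=6
  out=7, i=7
  out=8, i=8
  out=9, i=9
  out=10, i=10
  out=11, i=11
  out=12, i=12

Final answer: 12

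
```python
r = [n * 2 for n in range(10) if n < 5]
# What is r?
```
Trace:
  n=0
  n=1
  n=2
  n=3
  n=4
  n=5
  n=6
  n=7
  n=8
  n=9
  r=[0, 2, 4, 6, 8]

Final answer: [0, 2, 4, 6, 8]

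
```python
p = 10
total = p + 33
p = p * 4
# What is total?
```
Trace:
  p=10
  p=10, total=43
  p=40, total=43

Final answer: 43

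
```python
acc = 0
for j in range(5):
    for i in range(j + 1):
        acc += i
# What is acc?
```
Trace:
  acc=0
  acc=0, j=0, i=0
  acc=0, j=1, i=0
  acc=1, j=1, i=1
  acc=1, j=2, i=0
  acc=2, j=2, i=1
  acc=4, j=2, i=2
  acc=4, j=3, i=0
  acc=5, j=3, i=1
  acc=7, j=3, i=2
  acc=10, j=3, i=3
  acc=10, j=4, i=0
  acc=11, j=4, i=1
  acc=13, j=4, i=2
  acc=16, j=4, i=3
  acc=20, j=4, i=4

Final answer: 20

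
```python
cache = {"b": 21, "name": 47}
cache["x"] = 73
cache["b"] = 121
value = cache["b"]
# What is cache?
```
Trace:
  cache={'b': 21, 'name': 47}
  cache={'b': 21, 'name': 47, 'x': 73}
  cache={'b': 121, 'name': 47, 'x': 73}
  cache={'b': 121, 'name': 47, 'x': 73}, value=121

Final answer: {'b': 121, 'name': 47, 'x': 73}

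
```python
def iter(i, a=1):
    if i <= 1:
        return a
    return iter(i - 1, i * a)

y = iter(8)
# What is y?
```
Call trace:
iter(i=8, a=1)
  iter(i=7, a=8)
    iter(i=6, a=56)
      iter(i=5, a=336)
        iter(i=4, a=1680)
          iter(i=3, a=6720)
            iter(i=2, a=20160)
              iter(i=1, a=40320)
              -> return 40320
            -> return 40320
          -> return 40320
        -> return 40320
      -> return 40320
    -> return 40320
  -> return 40320
-> return 40320

Final answer: 40320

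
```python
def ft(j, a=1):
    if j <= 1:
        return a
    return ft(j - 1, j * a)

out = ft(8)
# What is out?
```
Call trace:
ft(j=8, a=1)
  ft(j=7, a=8)
    ft(j=6, a=56)
      ft(j=5, a=336)
        ft(j=4, a=1680)
          ft(j=3, a=6720)
            ft(j=2, a=20160)
              ft(j=1, a=40320)
              -> return 40320
            -> return 40320
          -> return 40320
        -> return 40320
      -> return 40320
    -> return 40320
  -> return 40320
-> return 40320

Final answer: 40320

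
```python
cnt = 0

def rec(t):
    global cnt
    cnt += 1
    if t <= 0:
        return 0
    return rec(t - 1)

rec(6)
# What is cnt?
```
Call trace:
rec(t=6)
  rec(t=5)
    rec(t=4)
      rec(t=3)
        rec(t=2)
          rec(t=1)
            rec(t=0)
            -> return 0
          -> return 0
        -> return 0
      -> return 0
    -> return 0
  -> return 0
-> return 0

cnt is incremented once per call. rec is entered once for each t = 6, 5, 4, 3, 2, 1, 0 (the t <= 0 call returns without recursing), i.e. 6 + 1 calls.
cnt = 7

Final answer: 7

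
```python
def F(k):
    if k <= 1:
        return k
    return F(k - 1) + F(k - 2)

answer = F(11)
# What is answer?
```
Call trace (a repeated sub-call is expanded the first time; later identical calls just restate its return value):
F(k=11)
  F(k=10)
    F(k=9)
      F(k=8)
        F(k=7)
          F(k=6)
            F(k=5)
              F(k=4)
                F(k=3)
                  F(k=2)
                    F(k=1)
                    -> return 1
                    F(k=0)
                    -> return 0
                  -> return 1
                  F(k=1)
                  -> return 1
                -> return 2
                F(k=2) -> return 1  (same call as traced above)
              -> return 3
              F(k=3) -> return 2  (same call as traced above)
            -> return 5
            F(k=4) -> return 3  (same call as traced above)
          -> return 8
          F(k=5) -> return 5  (same call as traced above)
        -> return 13
        F(k=6) -> return 8  (same call as traced above)
      -> return 21
      F(k=7) -> return 13  (same call as traced above)
    -> return 34
    F(k=8) -> return 21  (same call as traced above)
  -> return 55
  F(k=9) -> return 34  (same call as traced above)
-> return 89

Final answer: 89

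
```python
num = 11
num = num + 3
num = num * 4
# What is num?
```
Trace:
  num=11
  num=14
  num=56

Final answer: 56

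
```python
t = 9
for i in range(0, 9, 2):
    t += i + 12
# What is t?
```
Trace:
  t=9
  t=21, i=0
  t=35, i=2
  t=51, i=4
  t=69, i=6
  t=89, i=8

Final answer: 89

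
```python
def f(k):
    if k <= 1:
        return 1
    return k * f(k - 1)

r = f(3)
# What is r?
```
Call trace:
f(k=3)
  f(k=2)
    f(k=1)
    -> return 1
  -> return 2
-> return 6

Final answer: 6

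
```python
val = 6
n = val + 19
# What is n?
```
Trace:
  val=6
  val=6, n=25

Final answer: 25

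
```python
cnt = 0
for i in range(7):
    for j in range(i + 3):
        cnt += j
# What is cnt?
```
Trace:
  cnt=0
  cnt=0, i=0, j=0
  cnt=1, i=0, j=1
  cnt=3, i=0, j=2
  cnt=3, i=1, j=0
  cnt=4, i=1, j=1
  cnt=6, i=1, j=2
  cnt=9, i=1, j=3
  cnt=9, i=2, j=0
  cnt=10, i=2, j=1
  cnt=12, i=2, j=2
  cnt=15, i=2, j=3
  cnt=19, i=2, j=4
  cnt=19, i=3, j=0
  cnt=20, i=3, j=1
  cnt=22, i=3, j=2
  cnt=25, i=3, j=3
  cnt=29, i=3, j=4
  cnt=34, i=3, j=5
  cnt=34, i=4, j=0
  cnt=35, i=4, j=1
  cnt=37, i=4, j=2
  cnt=40, i=4, j=3
  cnt=44, i=4, j=4
  cnt=49, i=4, j=5
  cnt=55, i=4, j=6
  cnt=55, i=5, j=0
  cnt=56, i=5, j=1
  cnt=58, i=5, j=2
  cnt=61, i=5, j=3
  cnt=65, i=5, j=4
  cnt=70, i=5, j=5
  cnt=76, i=5, j=6
  cnt=83, i=5, j=7
  cnt=83, i=6, j=0
  cnt=84, i=6, j=1
  cnt=86, i=6, j=2
  cnt=89, i=6, j=3
  cnt=93, i=6, j=4
  cnt=98, i=6, j=5
  cnt=104, i=6, j=6
  cnt=111, i=6, j=7
  cnt=119, i=6, j=8

Final answer: 119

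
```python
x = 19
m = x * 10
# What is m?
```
Trace:
  x=19
  x=19, m=190

Final answer: 190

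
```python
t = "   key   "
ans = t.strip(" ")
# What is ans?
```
Trace:
  t='   key   '
  t='   key   ', ans='key'

Final answer: 'key'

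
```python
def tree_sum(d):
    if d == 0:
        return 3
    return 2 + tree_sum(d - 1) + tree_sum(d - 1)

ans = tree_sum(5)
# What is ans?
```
Call trace (a repeated sub-call is expanded the first time; later identical calls just restate its return value):
tree_sum(d=5)
  tree_sum(d=4)
    tree_sum(d=3)
      tree_sum(d=2)
        tree_sum(d=1)
          tree_sum(d=0)
          -> return 3
          tree_sum(d=0)
          -> return 3
        -> return 8
        tree_sum(d=1) -> return 8  (same call as traced above)
      -> return 18
      tree_sum(d=2) -> return 18  (same call as traced above)
    -> return 38
    tree_sum(d=3) -> return 38  (same call as traced above)
  -> return 78
  tree_sum(d=4) -> return 78  (same call as traced above)
-> return 158

Final answer: 158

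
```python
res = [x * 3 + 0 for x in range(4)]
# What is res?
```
Trace:
  x=0
  x=1
  x=2
  x=3
  res=[0, 3, 6, 9]

Final answer: [0, 3, 6, 9]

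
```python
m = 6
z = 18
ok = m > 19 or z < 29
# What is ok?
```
Trace:
  m=6
  m=6, z=18
  m=6, z=18, ok=True

Final answer: True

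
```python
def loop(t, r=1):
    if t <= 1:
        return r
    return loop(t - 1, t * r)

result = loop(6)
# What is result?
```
Call trace:
loop(t=6, r=1)
  loop(t=5, r=6)
    loop(t=4, r=30)
      loop(t=3, r=120)
        loop(t=2, r=360)
          loop(t=1, r=720)
          -> return 720
        -> return 720
      -> return 720
    -> return 720
  -> return 720
-> return 720

Final answer: 720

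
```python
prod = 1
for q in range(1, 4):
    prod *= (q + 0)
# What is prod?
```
Trace:
  prod=1
  prod=1, q=1
  prod=2, q=2
  prod=6, q=3

Final answer: 6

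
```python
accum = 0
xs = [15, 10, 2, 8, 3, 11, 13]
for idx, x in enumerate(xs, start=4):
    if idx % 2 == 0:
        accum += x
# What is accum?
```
Trace:
  accum=0
  accum=15, idx=4, x=15
  accum=15, idx=5, x=10
  accum=17, idx=6, x=2
  accum=17, idx=7, x=8
  accum=20, idx=8, x=3
  accum=20, idx=9, x=11
  accum=33, idx=10, x=13

Final answer: 33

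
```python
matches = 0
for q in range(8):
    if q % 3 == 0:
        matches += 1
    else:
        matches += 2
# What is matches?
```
Trace:
  matches=0
  matches=1, q=0
  matches=3, q=1
  matches=5, q=2
  matches=6, q=3
  matches=8, q=4
  matches=10, q=5
  matches=11, q=6
  matches=13, q=7

Final answer: 13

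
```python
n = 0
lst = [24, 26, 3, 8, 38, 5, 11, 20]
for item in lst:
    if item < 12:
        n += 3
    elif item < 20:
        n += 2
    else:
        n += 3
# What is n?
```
Trace:
  n=0
  n=3, item=24
  n=6, item=26
  n=9, item=3
  n=12, item=8
  n=15, item=38
  n=18, item=5
  n=21, item=11
  n=24, item=20

Final answer: 24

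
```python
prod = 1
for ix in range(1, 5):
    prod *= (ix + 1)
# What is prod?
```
Trace:
  prod=1
  prod=2, ix=1
  prod=6, ix=2
  prod=24, ix=3
  prod=120, ix=4

Final answer: 120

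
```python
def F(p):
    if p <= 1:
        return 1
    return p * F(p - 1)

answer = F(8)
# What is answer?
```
Call trace:
F(p=8)
  F(p=7)
    F(p=6)
      F(p=5)
        F(p=4)
          F(p=3)
            F(p=2)
              F(p=1)
              -> return 1
            -> return 2
          -> return 6
        -> return 24
      -> return 120
    -> return 720
  -> return 5040
-> return 40320

Final answer: 40320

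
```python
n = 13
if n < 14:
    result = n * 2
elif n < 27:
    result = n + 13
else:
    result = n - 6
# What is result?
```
Trace:
  n=13
  n=13, result=26

Final answer: 26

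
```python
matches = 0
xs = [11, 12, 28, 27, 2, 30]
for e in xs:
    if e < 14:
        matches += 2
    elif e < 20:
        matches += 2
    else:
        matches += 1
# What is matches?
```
Trace:
  matches=0
  matches=2, e=11
  matches=4, e=12
  matches=5, e=28
  matches=6, e=27
  matches=8, e=2
  matches=9, e=30

Final answer: 9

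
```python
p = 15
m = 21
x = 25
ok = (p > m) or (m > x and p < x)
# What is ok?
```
Trace:
  p=15
  p=15, m=21
  p=15, m=21, x=25
  p=15, m=21, x=25, ok=False

Final answer: False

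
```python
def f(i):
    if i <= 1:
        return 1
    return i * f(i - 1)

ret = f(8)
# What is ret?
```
Call trace:
f(i=8)
  f(i=7)
    f(i=6)
      f(i=5)
        f(i=4)
          f(i=3)
            f(i=2)
              f(i=1)
              -> return 1
            -> return 2
          -> return 6
        -> return 24
      -> return 120
    -> return 720
  -> return 5040
-> return 40320

Final answer: 40320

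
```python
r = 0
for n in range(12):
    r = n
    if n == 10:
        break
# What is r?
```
Trace:
  r=0
  r=0, n=0
  r=1, n=1
  r=2, n=2
  r=3, n=3
  r=4, n=4
  r=5, n=5
  r=6, n=6
  r=7, n=7
  r=8, n=8
  r=9, n=9
  r=10, n=10

Final answer: 10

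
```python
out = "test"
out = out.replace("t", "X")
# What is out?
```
Trace:
  out='test'
  out='XesX'

Final answer: 'XesX'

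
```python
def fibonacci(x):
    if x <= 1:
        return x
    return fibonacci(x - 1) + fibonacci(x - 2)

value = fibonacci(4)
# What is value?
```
Call trace (a repeated sub-call is expanded the first time; later identical calls just restate its return value):
fibonacci(x=4)
  fibonacci(x=3)
    fibonacci(x=2)
      fibonacci(x=1)
      -> return 1
      fibonacci(x=0)
      -> return 0
    -> return 1
    fibonacci(x=1)
    -> return 1
  -> return 2
  fibonacci(x=2) -> return 1  (same call as traced above)
-> return 3

Final answer: 3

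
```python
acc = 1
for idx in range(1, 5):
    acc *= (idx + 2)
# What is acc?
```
Trace:
  acc=1
  acc=3, idx=1
  acc=12, idx=2
  acc=60, idx=3
  acc=360, idx=4

Final answer: 360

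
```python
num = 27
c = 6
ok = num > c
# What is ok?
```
Trace:
  num=27
  num=27, c=6
  num=27, c=6, ok=True

Final answer: True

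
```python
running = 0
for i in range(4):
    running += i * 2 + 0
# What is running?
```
Trace:
  running=0
  running=0, i=0
  running=2, i=1
  running=6, i=2
  running=12, i=3

Final answer: 12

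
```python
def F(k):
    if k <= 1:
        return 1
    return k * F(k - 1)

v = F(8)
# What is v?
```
Call trace:
F(k=8)
  F(k=7)
    F(k=6)
      F(k=5)
        F(k=4)
          F(k=3)
            F(k=2)
              F(k=1)
              -> return 1
            -> return 2
          -> return 6
        -> return 24
      -> return 120
    -> return 720
  -> return 5040
-> return 40320

Final answer: 40320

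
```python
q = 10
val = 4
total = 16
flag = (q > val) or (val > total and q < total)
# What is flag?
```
Trace:
  q=10
  q=10, val=4
  q=10, val=4, total=16
  q=10, val=4, total=16, flag=True

Final answer: True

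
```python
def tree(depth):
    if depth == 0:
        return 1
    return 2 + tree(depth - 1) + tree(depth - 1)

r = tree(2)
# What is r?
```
Call trace (a repeated sub-call is expanded the first time; later identical calls just restate its return value):
tree(depth=2)
  tree(depth=1)
    tree(depth=0)
    -> return 1
    tree(depth=0)
    -> return 1
  -> return 4
  tree(depth=1) -> return 4  (same call as traced above)
-> return 10

Final answer: 10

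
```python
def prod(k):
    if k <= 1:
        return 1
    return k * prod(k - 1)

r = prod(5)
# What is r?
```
Call trace:
prod(k=5)
  prod(k=4)
    prod(k=3)
      prod(k=2)
        prod(k=1)
        -> return 1
      -> return 2
    -> return 6
  -> return 24
-> return 120

Final answer: 120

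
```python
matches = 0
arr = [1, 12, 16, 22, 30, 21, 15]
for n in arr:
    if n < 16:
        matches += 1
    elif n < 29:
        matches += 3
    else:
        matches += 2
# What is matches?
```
Trace:
  matches=0
  matches=1, n=1
  matches=2, n=12
  matches=5, n=16
  matches=8, n=22
  matches=10, n=30
  matches=13, n=21
  matches=14, n=15

Final answer: 14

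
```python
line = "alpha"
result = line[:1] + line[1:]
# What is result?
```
Trace:
  line='alpha'
  line='alpha', result='alpha'

Final answer: 'alpha'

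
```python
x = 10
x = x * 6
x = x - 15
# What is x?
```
Trace:
  x=10
  x=60
  x=45

Final answer: 45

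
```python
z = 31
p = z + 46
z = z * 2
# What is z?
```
Trace:
  z=31
  z=31, p=77
  z=62, p=77

Final answer: 62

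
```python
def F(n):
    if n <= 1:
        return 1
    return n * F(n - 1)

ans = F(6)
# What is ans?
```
Call trace:
F(n=6)
  F(n=5)
    F(n=4)
      F(n=3)
        F(n=2)
          F(n=1)
          -> return 1
        -> return 2
      -> return 6
    -> return 24
  -> return 120
-> return 720

Final answer: 720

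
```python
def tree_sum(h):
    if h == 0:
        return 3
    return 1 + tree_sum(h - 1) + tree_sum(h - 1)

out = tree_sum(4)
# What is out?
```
Call trace (a repeated sub-call is expanded the first time; later identical calls just restate its return value):
tree_sum(h=4)
  tree_sum(h=3)
    tree_sum(h=2)
      tree_sum(h=1)
        tree_sum(h=0)
        -> return 3
        tree_sum(h=0)
        -> return 3
      -> return 7
      tree_sum(h=1) -> return 7  (same call as traced above)
    -> return 15
    tree_sum(h=2) -> return 15  (same call as traced above)
  -> return 31
  tree_sum(h=3) -> return 31  (same call as traced above)
-> return 63

Final answer: 63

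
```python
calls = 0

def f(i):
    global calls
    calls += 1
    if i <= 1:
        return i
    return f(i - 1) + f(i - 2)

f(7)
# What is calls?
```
Call trace (a repeated sub-call is expanded the first time; later identical calls just restate its return value):
f(i=7)
  f(i=6)
    f(i=5)
      f(i=4)
        f(i=3)
          f(i=2)
            f(i=1)
            -> return 1
            f(i=0)
            -> return 0
          -> return 1
          f(i=1)
          -> return 1
        -> return 2
        f(i=2) -> return 1  (same call as traced above)
      -> return 3
      f(i=3) -> return 2  (same call as traced above)
    -> return 5
    f(i=4) -> return 3  (same call as traced above)
  -> return 8
  f(i=5) -> return 5  (same call as traced above)
-> return 13

calls is incremented once per call, so count the calls in each subtree. Let C(i) = number of calls made by f(i).
C(0) = C(1) = 1 (base case, no recursion); C(i) = 1 + C(i - 1) + C(i - 2) otherwise.
C(2) = 1 + C(1) + C(0) = 1 + 1 + 1 = 3
C(3) = 1 + C(2) + C(1) = 1 + 3 + 1 = 5
C(4) = 1 + C(3) + C(2) = 1 + 5 + 3 = 9
C(5) = 1 + C(4) + C(3) = 1 + 9 + 5 = 15
C(6) = 1 + C(5) + C(4) = 1 + 15 + 9 = 25
C(7) = 1 + C(6) + C(5) = 1 + 25 + 15 = 41
calls = C(7) = 41

Final answer: 41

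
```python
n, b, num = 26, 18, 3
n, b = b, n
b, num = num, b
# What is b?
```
Trace:
  n=26, b=18, num=3
  n=18, b=26, num=3
  n=18, b=3, num=26

Final answer: 3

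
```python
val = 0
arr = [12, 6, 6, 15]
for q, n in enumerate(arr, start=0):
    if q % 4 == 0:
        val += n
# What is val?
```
Trace:
  val=0
  val=12, q=0, n=12
  val=12, q=1, n=6
  val=12, q=2, n=6
  val=12, q=3, n=15

Final answer: 12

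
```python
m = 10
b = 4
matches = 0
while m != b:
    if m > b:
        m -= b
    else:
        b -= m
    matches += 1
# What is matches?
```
Trace:
  m=10
  m=10, b=4
  m=10, b=4, matches=0
  m=6, b=4, matches=1
  m=2, b=4, matches=2
  m=2, b=2, matches=3

Final answer: 3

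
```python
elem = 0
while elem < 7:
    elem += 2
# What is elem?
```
Trace:
  elem=0
  elem=2
  elem=4
  elem=6
  elem=8

Final answer: 8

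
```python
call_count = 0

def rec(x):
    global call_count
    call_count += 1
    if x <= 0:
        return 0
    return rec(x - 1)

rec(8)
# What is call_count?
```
Call trace:
rec(x=8)
  rec(x=7)
    rec(x=6)
      rec(x=5)
        rec(x=4)
          rec(x=3)
            rec(x=2)
              rec(x=1)
                rec(x=0)
                -> return 0
              -> return 0
            -> return 0
          -> return 0
        -> return 0
      -> return 0
    -> return 0
  -> return 0
-> return 0

call_count is incremented once per call. rec is entered once for each x = 8, 7, 6, 5, 4, 3, 2, 1, 0 (the x <= 0 call returns without recursing), i.e. 8 + 1 calls.
call_count = 9

Final answer: 9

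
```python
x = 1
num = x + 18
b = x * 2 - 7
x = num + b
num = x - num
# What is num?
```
Trace:
  x=1
  x=1, num=19
  x=1, num=19, b=-5
  x=14, num=19, b=-5
  x=14, num=-5, b=-5

Final answer: -5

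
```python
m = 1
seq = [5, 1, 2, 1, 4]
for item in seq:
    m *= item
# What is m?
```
Trace:
  m=1
  m=5, item=5
  m=5, item=1
  m=10, item=2
  m=10, item=1
  m=40, item=4

Final answer: 40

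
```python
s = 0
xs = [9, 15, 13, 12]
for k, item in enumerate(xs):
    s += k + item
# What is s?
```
Trace:
  s=0
  s=9, k=0, item=9
  s=25, k=1, item=15
  s=40, k=2, item=13
  s=55, k=3, item=12

Final answer: 55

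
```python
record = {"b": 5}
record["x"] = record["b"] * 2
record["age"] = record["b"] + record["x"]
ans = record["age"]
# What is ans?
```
Trace:
  record={'b': 5}
  record={'b': 5, 'x': 10}
  record={'b': 5, 'x': 10, 'age': 15}
  record={'b': 5, 'x': 10, 'age': 15}, ans=15

Final answer: 15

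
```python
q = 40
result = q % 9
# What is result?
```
Trace:
  q=40
  q=40, result=4

Final answer: 4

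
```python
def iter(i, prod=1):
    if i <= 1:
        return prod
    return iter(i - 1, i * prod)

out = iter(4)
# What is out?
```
Call trace:
iter(i=4, prod=1)
  iter(i=3, prod=4)
    iter(i=2, prod=12)
      iter(i=1, prod=24)
      -> return 24
    -> return 24
  -> return 24
-> return 24

Final answer: 24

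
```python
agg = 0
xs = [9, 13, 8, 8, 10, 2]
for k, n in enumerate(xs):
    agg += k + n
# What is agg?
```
Trace:
  agg=0
  agg=9, k=0, n=9
  agg=23, k=1, n=13
  agg=33, k=2, n=8
  agg=44, k=3, n=8
  agg=58, k=4, n=10
  agg=65, k=5, n=2

Final answer: 65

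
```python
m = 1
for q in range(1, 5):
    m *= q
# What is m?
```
Trace:
  m=1
  m=1, q=1
  m=2, q=2
  m=6, q=3
  m=24, q=4

Final answer: 24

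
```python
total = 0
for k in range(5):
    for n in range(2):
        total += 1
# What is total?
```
Trace:
  total=0
  total=1, k=0, n=0
  total=2, k=0, n=1
  total=3, k=1, n=0
  total=4, k=1, n=1
  total=5, k=2, n=0
  total=6, k=2, n=1
  total=7, k=3, n=0
  total=8, k=3, n=1
  total=9, k=4, n=0
  total=10, k=4, n=1

Final answer: 10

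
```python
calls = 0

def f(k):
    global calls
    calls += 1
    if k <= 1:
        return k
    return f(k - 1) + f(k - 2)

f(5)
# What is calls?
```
Call trace (a repeated sub-call is expanded the first time; later identical calls just restate its return value):
f(k=5)
  f(k=4)
    f(k=3)
      f(k=2)
        f(k=1)
        -> return 1
        f(k=0)
        -> return 0
      -> return 1
      f(k=1)
      -> return 1
    -> return 2
    f(k=2) -> return 1  (same call as traced above)
  -> return 3
  f(k=3) -> return 2  (same call as traced above)
-> return 5

calls is incremented once per call, so count the calls in each subtree. Let C(k) = number of calls made by f(k).
C(0) = C(1) = 1 (base case, no recursion); C(k) = 1 + C(k - 1) + C(k - 2) otherwise.
C(2) = 1 + C(1) + C(0) = 1 + 1 + 1 = 3
C(3) = 1 + C(2) + C(1) = 1 + 3 + 1 = 5
C(4) = 1 + C(3) + C(2) = 1 + 5 + 3 = 9
C(5) = 1 + C(4) + C(3) = 1 + 9 + 5 = 15
calls = C(5) = 15

Final answer: 15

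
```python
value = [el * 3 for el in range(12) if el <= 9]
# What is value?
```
Trace:
  el=0
  el=1
  el=2
  el=3
  el=4
  el=5
  el=6
  el=7
  el=8
  el=9
  el=10
  el=11
  value=[0, 3, 6, 9, 12, 15, 18, 21, 24, 27]

Final answer: [0, 3, 6, 9, 12, 15, 18, 21, 24, 27]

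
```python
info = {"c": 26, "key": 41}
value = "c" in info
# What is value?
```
Trace:
  info={'c': 26, 'key': 41}
  info={'c': 26, 'key': 41}, value=True

Final answer: True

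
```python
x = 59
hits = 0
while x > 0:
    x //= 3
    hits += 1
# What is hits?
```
Trace:
  x=59
  x=59, hits=0
  x=19, hits=1
  x=6, hits=2
  x=2, hits=3
  x=0, hits=4

Final answer: 4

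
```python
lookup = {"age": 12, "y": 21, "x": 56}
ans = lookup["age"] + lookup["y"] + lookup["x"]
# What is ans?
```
Trace:
  lookup={'age': 12, 'y': 21, 'x': 56}
  lookup={'age': 12, 'y': 21, 'x': 56}, ans=89

Final answer: 89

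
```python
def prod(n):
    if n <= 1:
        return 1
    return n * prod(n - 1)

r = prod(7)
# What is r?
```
Call trace:
prod(n=7)
  prod(n=6)
    prod(n=5)
      prod(n=4)
        prod(n=3)
          prod(n=2)
            prod(n=1)
            -> return 1
          -> return 2
        -> return 6
      -> return 24
    -> return 120
  -> return 720
-> return 5040

Final answer: 5040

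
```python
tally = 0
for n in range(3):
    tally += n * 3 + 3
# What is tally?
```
Trace:
  tally=0
  tally=3, n=0
  tally=9, n=1
  tally=18, n=2

Final answer: 18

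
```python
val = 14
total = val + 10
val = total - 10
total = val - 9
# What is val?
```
Trace:
  val=14
  val=14, total=24
  val=14, total=24
  val=14, total=5

Final answer: 14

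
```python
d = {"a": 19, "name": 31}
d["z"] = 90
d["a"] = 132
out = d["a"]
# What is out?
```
Trace:
  d={'a': 19, 'name': 31}
  d={'a': 19, 'name': 31, 'z': 90}
  d={'a': 132, 'name': 31, 'z': 90}
  d={'a': 132, 'name': 31, 'z': 90}, out=132

Final answer: 132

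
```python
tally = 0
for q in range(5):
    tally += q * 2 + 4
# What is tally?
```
Trace:
  tally=0
  tally=4, q=0
  tally=10, q=1
  tally=18, q=2
  tally=28, q=3
  tally=40, q=4

Final answer: 40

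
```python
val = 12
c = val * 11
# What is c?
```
Trace:
  val=12
  val=12, c=132

Final answer: 132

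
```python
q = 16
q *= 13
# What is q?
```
Trace:
  q=16
  q=208

Final answer: 208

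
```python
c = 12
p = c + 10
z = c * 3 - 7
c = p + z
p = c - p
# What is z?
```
Trace:
  c=12
  c=12, p=22
  c=12, p=22, z=29
  c=51, p=22, z=29
  c=51, p=29, z=29

Final answer: 29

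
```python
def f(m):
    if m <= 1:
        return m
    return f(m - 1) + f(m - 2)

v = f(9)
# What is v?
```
Call trace (a repeated sub-call is expanded the first time; later identical calls just restate its return value):
f(m=9)
  f(m=8)
    f(m=7)
      f(m=6)
        f(m=5)
          f(m=4)
            f(m=3)
              f(m=2)
                f(m=1)
                -> return 1
                f(m=0)
                -> return 0
              -> return 1
              f(m=1)
              -> return 1
            -> return 2
            f(m=2) -> return 1  (same call as traced above)
          -> return 3
          f(m=3) -> return 2  (same call as traced above)
        -> return 5
        f(m=4) -> return 3  (same call as traced above)
      -> return 8
      f(m=5) -> return 5  (same call as traced above)
    -> return 13
    f(m=6) -> return 8  (same call as traced above)
  -> return 21
  f(m=7) -> return 13  (same call as traced above)
-> return 34

Final answer: 34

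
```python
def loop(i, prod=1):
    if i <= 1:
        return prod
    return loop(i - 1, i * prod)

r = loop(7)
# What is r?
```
Call trace:
loop(i=7, prod=1)
  loop(i=6, prod=7)
    loop(i=5, prod=42)
      loop(i=4, prod=210)
        loop(i=3, prod=840)
          loop(i=2, prod=2520)
            loop(i=1, prod=5040)
            -> return 5040
          -> return 5040
        -> return 5040
      -> return 5040
    -> return 5040
  -> return 5040
-> return 5040

Final answer: 5040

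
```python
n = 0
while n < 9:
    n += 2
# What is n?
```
Trace:
  n=0
  n=2
  n=4
  n=6
  n=8
  n=10

Final answer: 10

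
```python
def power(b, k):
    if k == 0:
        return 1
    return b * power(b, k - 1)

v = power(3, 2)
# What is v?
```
Call trace:
power(b=3, k=2)
  power(b=3, k=1)
    power(b=3, k=0)
    -> return 1
  -> return 3
-> return 9

Final answer: 9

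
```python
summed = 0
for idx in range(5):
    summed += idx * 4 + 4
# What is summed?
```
Trace:
  summed=0
  summed=4, idx=0
  summed=12, idx=1
  summed=24, idx=2
  summed=40, idx=3
  summed=60, idx=4

Final answer: 60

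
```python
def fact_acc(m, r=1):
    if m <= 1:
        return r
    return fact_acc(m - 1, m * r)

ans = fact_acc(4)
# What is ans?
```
Call trace:
fact_acc(m=4, r=1)
  fact_acc(m=3, r=4)
    fact_acc(m=2, r=12)
      fact_acc(m=1, r=24)
      -> return 24
    -> return 24
  -> return 24
-> return 24

Final answer: 24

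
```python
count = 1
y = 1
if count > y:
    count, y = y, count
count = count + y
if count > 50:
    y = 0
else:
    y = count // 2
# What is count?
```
Trace:
  count=1
  count=1, y=1
  count=1, y=1
  count=2, y=1
  count=2, y=1

Final answer: 2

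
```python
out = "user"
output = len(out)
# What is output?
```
Trace:
  out='user'
  out='user', output=4

Final answer: 4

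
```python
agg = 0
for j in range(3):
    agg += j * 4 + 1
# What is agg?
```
Trace:
  agg=0
  agg=1, j=0
  agg=6, j=1
  agg=15, j=2

Final answer: 15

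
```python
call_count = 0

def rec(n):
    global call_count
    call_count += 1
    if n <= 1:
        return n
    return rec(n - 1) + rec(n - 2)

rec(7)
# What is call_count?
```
Call trace (a repeated sub-call is expanded the first time; later identical calls just restate its return value):
rec(n=7)
  rec(n=6)
    rec(n=5)
      rec(n=4)
        rec(n=3)
          rec(n=2)
            rec(n=1)
            -> return 1
            rec(n=0)
            -> return 0
          -> return 1
          rec(n=1)
          -> return 1
        -> return 2
        rec(n=2) -> return 1  (same call as traced above)
      -> return 3
      rec(n=3) -> return 2  (same call as traced above)
    -> return 5
    rec(n=4) -> return 3  (same call as traced above)
  -> return 8
  rec(n=5) -> return 5  (same call as traced above)
-> return 13

call_count is incremented once per call, so count the calls in each subtree. Let C(n) = number of calls made by rec(n).
C(0) = C(1) = 1 (base case, no recursion); C(n) = 1 + C(n - 1) + C(n - 2) otherwise.
C(2) = 1 + C(1) + C(0) = 1 + 1 + 1 = 3
C(3) = 1 + C(2) + C(1) = 1 + 3 + 1 = 5
C(4) = 1 + C(3) + C(2) = 1 + 5 + 3 = 9
C(5) = 1 + C(4) + C(3) = 1 + 9 + 5 = 15
C(6) = 1 + C(5) + C(4) = 1 + 15 + 9 = 25
C(7) = 1 + C(6) + C(5) = 1 + 25 + 15 = 41
call_count = C(7) = 41

Final answer: 41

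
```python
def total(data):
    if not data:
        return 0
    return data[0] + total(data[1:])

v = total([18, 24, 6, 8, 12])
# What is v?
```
Call trace:
total(data=[18, 24, 6, 8, 12])
  total(data=[24, 6, 8, 12])
    total(data=[6, 8, 12])
      total(data=[8, 12])
        total(data=[12])
          total(data=[])
          -> return 0
        -> return 12
      -> return 20
    -> return 26
  -> return 50
-> return 68

Final answer: 68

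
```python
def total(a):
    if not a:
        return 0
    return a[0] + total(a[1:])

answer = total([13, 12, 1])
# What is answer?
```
Call trace:
total(a=[13, 12, 1])
  total(a=[12, 1])
    total(a=[1])
      total(a=[])
      -> return 0
    -> return 1
  -> return 13
-> return 26

Final answer: 26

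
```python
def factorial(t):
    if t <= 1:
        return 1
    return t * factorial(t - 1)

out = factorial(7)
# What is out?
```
Call trace:
factorial(t=7)
  factorial(t=6)
    factorial(t=5)
      factorial(t=4)
        factorial(t=3)
          factorial(t=2)
            factorial(t=1)
            -> return 1
          -> return 2
        -> return 6
      -> return 24
    -> return 120
  -> return 720
-> return 5040

Final answer: 5040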